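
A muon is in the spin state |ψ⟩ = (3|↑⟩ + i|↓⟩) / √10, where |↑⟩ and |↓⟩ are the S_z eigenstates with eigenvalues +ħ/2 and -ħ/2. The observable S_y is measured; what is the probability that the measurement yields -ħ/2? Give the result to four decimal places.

|-y⟩ = (|↑⟩ - i|↓⟩)/√2, so ⟨-y|ψ⟩ = (2) / (√2·√10).
P = |2|² / 20 = 4/20.

0.2000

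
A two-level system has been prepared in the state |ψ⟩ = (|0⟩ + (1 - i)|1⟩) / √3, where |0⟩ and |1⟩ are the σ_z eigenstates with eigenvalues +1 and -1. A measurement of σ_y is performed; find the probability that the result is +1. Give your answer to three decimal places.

0.167

|+y⟩ = (|0⟩ + i|1⟩)/√2, so ⟨+y|ψ⟩ = (-i) / (√2·√3).
P = |-i|² / 6 = 1/6.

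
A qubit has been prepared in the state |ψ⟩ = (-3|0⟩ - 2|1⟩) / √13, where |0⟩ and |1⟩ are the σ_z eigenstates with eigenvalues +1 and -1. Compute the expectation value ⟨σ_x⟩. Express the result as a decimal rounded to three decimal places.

⟨σ_x⟩ = 2 Re(a* b)/(|a|²+|b|²) with a = -3, b = -2.
a* b = 6, so ⟨σ_x⟩ = 12/13.

0.923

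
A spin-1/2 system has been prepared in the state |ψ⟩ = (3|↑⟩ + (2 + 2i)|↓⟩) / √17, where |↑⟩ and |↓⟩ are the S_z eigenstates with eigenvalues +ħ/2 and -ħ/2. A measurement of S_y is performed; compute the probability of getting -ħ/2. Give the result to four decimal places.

0.1471

|-y⟩ = (|↑⟩ - i|↓⟩)/√2, so ⟨-y|ψ⟩ = (1 + 2i) / (√2·√17).
P = |1 + 2i|² / 34 = 5/34.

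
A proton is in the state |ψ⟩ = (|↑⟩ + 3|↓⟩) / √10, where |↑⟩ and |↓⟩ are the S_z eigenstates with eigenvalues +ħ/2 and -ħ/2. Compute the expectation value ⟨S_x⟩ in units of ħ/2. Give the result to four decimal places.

0.6000

⟨σ_x⟩ = 2 Re(a* b)/(|a|²+|b|²) with a = 1, b = 3.
a* b = 3, so ⟨σ_x⟩ = 6/10.
⟨S_x⟩ = (ħ/2)·⟨σ_x⟩.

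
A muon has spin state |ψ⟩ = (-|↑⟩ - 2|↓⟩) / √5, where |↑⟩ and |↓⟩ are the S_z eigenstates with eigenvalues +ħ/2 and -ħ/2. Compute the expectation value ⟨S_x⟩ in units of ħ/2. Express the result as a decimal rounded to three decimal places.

0.800

⟨σ_x⟩ = 2 Re(a* b)/(|a|²+|b|²) with a = -1, b = -2.
a* b = 2, so ⟨σ_x⟩ = 4/5.
⟨S_x⟩ = (ħ/2)·⟨σ_x⟩.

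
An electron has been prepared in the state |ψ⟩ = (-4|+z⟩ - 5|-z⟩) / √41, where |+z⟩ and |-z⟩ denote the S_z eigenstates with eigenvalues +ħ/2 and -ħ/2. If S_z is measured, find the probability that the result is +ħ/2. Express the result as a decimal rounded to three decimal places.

0.390

The +ħ/2 outcome corresponds to |+z⟩. Its amplitude in |ψ⟩ is -4/√41.
P = |-4|² / 41 = 16/41.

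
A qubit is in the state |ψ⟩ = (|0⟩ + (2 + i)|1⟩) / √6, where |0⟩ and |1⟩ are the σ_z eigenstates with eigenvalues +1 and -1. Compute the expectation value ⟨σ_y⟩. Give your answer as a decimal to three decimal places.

0.333

⟨σ_y⟩ = 2 Im(a* b)/(|a|²+|b|²) with a = 1, b = (2 + i).
a* b = (2 + i), so ⟨σ_y⟩ = 2/6.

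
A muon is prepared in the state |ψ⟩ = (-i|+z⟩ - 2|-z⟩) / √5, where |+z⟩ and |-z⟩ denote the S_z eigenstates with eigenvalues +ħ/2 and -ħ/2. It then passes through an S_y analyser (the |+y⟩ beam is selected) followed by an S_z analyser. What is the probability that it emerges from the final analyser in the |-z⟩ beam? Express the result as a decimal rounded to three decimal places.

First analyser (S_y): P(|+y⟩) = |⟨+y|ψ⟩|² = 1/10.
After stage 1 the state is |+y⟩; P(|-z⟩) = |⟨-z|+y⟩|² = 1/2.
Joint probability = 1/10 × 1/2 = 0.050.

0.050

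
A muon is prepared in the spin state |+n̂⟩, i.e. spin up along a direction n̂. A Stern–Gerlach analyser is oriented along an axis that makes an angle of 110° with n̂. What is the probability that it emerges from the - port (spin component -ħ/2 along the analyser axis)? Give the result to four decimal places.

For spin-½, the probability of finding spin-up along an axis at angle θ to the initial spin direction is cos²(θ/2); spin-down is sin²(θ/2).
θ = 110°, so P = sin²(55°) ≈ 0.6710.

0.6710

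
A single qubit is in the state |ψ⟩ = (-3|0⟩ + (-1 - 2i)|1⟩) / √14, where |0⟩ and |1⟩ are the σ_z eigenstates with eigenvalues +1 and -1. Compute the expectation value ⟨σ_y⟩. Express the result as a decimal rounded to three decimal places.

⟨σ_y⟩ = 2 Im(a* b)/(|a|²+|b|²) with a = -3, b = (-1 - 2i).
a* b = (3 + 6i), so ⟨σ_y⟩ = 12/14.

0.857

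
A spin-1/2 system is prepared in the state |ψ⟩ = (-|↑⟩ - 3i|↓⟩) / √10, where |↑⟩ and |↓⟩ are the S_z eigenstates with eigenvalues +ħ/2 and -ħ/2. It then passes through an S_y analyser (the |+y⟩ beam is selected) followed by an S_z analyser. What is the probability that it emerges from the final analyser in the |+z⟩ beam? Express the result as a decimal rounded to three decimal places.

First analyser (S_y): P(|+y⟩) = |⟨+y|ψ⟩|² = 16/20.
After stage 1 the state is |+y⟩; P(|+z⟩) = |⟨+z|+y⟩|² = 1/2.
Joint probability = 16/20 × 1/2 = 0.400.

0.400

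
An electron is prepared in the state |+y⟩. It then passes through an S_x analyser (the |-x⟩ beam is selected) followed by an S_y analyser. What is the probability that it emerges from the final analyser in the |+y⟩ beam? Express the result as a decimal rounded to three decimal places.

0.250

First analyser (S_x): from |+y⟩, P(|-x⟩) = 1/2.
After stage 1 the state is |-x⟩; P(|+y⟩) = |⟨+y|-x⟩|² = 1/2.
Joint probability = 1/2 × 1/2 = 0.250.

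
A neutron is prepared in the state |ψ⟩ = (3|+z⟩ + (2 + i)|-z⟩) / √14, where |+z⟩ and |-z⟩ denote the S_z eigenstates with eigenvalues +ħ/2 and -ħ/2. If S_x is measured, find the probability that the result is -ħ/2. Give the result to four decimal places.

|-x⟩ = (|+z⟩ - |-z⟩)/√2, so ⟨-x|ψ⟩ = (1 - i) / (√2·√14).
P = |1 - i|² / 28 = 2/28.

0.0714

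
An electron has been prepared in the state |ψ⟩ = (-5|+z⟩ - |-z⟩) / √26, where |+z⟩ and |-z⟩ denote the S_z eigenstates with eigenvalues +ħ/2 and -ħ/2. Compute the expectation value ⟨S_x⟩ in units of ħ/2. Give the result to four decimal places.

0.3846

⟨σ_x⟩ = 2 Re(a* b)/(|a|²+|b|²) with a = -5, b = -1.
a* b = 5, so ⟨σ_x⟩ = 10/26.
⟨S_x⟩ = (ħ/2)·⟨σ_x⟩.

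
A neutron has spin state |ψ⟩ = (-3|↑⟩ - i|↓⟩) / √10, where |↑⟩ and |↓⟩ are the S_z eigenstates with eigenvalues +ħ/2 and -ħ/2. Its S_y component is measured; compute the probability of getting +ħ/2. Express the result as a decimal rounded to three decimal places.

|+y⟩ = (|↑⟩ + i|↓⟩)/√2, so ⟨+y|ψ⟩ = (-4) / (√2·√10).
P = |-4|² / 20 = 16/20.

0.800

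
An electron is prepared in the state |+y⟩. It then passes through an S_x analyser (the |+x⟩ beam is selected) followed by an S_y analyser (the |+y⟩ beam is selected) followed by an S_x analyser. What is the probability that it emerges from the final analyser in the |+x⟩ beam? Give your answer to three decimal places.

0.125

First analyser (S_x): from |+y⟩, P(|+x⟩) = 1/2.
After stage 1 the state is |+x⟩; P(|+y⟩) = |⟨+y|+x⟩|² = 1/2.
After stage 2 the state is |+y⟩; P(|+x⟩) = |⟨+x|+y⟩|² = 1/2.
Joint probability = 1/2 × 1/2 × 1/2 = 0.125.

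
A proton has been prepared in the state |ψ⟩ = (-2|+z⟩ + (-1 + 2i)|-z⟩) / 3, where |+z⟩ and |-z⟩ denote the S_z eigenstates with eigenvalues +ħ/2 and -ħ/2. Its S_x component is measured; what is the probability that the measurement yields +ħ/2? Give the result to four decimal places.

0.7222

|+x⟩ = (|+z⟩ + |-z⟩)/√2, so ⟨+x|ψ⟩ = (-3 + 2i) / (√2·3).
P = |-3 + 2i|² / 18 = 13/18.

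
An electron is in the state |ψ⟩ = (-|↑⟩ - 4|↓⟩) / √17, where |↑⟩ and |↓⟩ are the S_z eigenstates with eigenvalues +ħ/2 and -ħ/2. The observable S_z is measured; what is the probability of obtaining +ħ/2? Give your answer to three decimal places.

The +ħ/2 outcome corresponds to |↑⟩. Its amplitude in |ψ⟩ is -1/√17.
P = |-1|² / 17 = 1/17.

0.059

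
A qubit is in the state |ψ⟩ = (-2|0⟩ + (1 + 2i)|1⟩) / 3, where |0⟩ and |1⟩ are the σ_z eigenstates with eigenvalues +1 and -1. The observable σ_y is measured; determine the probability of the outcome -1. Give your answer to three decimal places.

0.944

|-y⟩ = (|0⟩ - i|1⟩)/√2, so ⟨-y|ψ⟩ = (-4 + i) / (√2·3).
P = |-4 + i|² / 18 = 17/18.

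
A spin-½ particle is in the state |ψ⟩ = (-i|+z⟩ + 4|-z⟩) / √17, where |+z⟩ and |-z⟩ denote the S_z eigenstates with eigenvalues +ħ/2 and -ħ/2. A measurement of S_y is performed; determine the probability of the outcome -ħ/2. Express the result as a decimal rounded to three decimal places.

|-y⟩ = (|+z⟩ - i|-z⟩)/√2, so ⟨-y|ψ⟩ = (3i) / (√2·√17).
P = |3i|² / 34 = 9/34.

0.265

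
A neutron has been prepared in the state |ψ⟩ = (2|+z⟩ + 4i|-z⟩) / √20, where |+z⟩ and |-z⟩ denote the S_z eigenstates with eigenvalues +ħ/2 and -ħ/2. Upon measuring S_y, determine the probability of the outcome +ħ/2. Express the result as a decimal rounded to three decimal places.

0.900

|+y⟩ = (|+z⟩ + i|-z⟩)/√2, so ⟨+y|ψ⟩ = (6) / (√2·√20).
P = |6|² / 40 = 36/40.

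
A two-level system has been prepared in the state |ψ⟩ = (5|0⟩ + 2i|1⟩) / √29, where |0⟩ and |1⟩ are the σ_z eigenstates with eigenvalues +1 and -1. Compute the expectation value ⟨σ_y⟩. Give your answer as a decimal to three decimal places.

⟨σ_y⟩ = 2 Im(a* b)/(|a|²+|b|²) with a = 5, b = 2i.
a* b = 10i, so ⟨σ_y⟩ = 20/29.

0.690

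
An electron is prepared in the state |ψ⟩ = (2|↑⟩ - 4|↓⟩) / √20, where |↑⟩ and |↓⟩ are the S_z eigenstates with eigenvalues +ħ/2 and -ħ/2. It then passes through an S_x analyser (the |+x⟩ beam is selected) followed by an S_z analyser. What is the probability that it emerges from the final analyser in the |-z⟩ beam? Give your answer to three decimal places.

First analyser (S_x): P(|+x⟩) = |⟨+x|ψ⟩|² = 4/40.
After stage 1 the state is |+x⟩; P(|-z⟩) = |⟨-z|+x⟩|² = 1/2.
Joint probability = 4/40 × 1/2 = 0.050.

0.050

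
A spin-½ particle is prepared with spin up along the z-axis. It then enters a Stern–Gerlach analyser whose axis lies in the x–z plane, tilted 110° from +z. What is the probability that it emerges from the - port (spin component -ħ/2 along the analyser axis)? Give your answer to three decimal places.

0.671

For spin-½, the probability of finding spin-up along an axis at angle θ to the initial spin direction is cos²(θ/2); spin-down is sin²(θ/2).
θ = 110°, so P = sin²(55°) ≈ 0.671.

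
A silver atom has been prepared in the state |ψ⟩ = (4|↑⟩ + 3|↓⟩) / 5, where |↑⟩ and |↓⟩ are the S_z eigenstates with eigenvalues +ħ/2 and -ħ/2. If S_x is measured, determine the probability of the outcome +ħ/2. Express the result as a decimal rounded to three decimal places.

0.980

|+x⟩ = (|↑⟩ + |↓⟩)/√2, so ⟨+x|ψ⟩ = (7) / (√2·5).
P = |7|² / 50 = 49/50.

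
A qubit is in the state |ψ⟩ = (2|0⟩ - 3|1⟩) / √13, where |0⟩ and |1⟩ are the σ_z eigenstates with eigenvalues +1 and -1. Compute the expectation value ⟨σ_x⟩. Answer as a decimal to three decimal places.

⟨σ_x⟩ = 2 Re(a* b)/(|a|²+|b|²) with a = 2, b = -3.
a* b = -6, so ⟨σ_x⟩ = -12/13.

-0.923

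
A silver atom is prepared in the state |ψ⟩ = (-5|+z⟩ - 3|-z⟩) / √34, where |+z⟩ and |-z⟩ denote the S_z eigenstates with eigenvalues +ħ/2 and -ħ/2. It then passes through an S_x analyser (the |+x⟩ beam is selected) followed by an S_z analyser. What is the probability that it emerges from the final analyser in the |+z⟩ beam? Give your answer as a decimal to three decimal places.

0.471

First analyser (S_x): P(|+x⟩) = |⟨+x|ψ⟩|² = 64/68.
After stage 1 the state is |+x⟩; P(|+z⟩) = |⟨+z|+x⟩|² = 1/2.
Joint probability = 64/68 × 1/2 = 0.471.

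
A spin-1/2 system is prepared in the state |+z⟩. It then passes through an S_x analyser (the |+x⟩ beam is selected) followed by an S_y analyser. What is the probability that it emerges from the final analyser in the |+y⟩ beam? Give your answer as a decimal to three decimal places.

First analyser (S_x): from |+z⟩, P(|+x⟩) = 1/2.
After stage 1 the state is |+x⟩; P(|+y⟩) = |⟨+y|+x⟩|² = 1/2.
Joint probability = 1/2 × 1/2 = 0.250.

0.250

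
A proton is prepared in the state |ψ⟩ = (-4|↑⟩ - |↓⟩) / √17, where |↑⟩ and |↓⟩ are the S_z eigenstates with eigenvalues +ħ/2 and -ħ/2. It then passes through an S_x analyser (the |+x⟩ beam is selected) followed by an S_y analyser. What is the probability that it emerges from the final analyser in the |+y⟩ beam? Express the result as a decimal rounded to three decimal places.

First analyser (S_x): P(|+x⟩) = |⟨+x|ψ⟩|² = 25/34.
After stage 1 the state is |+x⟩; P(|+y⟩) = |⟨+y|+x⟩|² = 1/2.
Joint probability = 25/34 × 1/2 = 0.368.

0.368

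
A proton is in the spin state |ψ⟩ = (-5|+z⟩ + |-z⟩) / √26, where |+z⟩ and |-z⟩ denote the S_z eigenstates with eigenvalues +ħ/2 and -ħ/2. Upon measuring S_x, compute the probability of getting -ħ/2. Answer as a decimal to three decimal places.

|-x⟩ = (|+z⟩ - |-z⟩)/√2, so ⟨-x|ψ⟩ = (-6) / (√2·√26).
P = |-6|² / 52 = 36/52.

0.692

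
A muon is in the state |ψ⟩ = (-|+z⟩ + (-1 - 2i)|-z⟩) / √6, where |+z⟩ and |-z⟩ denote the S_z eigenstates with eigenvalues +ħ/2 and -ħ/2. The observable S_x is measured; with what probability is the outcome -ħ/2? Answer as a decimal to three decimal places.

|-x⟩ = (|+z⟩ - |-z⟩)/√2, so ⟨-x|ψ⟩ = (2i) / (√2·√6).
P = |2i|² / 12 = 4/12.

0.333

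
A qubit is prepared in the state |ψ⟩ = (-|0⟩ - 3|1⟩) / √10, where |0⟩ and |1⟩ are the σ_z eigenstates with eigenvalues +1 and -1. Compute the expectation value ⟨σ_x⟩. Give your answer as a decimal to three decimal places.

⟨σ_x⟩ = 2 Re(a* b)/(|a|²+|b|²) with a = -1, b = -3.
a* b = 3, so ⟨σ_x⟩ = 6/10.

0.600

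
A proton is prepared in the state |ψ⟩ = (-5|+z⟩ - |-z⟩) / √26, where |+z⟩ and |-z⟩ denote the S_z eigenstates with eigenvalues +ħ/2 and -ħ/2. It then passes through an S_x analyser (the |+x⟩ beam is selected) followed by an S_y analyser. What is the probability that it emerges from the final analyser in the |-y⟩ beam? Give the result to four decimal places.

First analyser (S_x): P(|+x⟩) = |⟨+x|ψ⟩|² = 36/52.
After stage 1 the state is |+x⟩; P(|-y⟩) = |⟨-y|+x⟩|² = 1/2.
Joint probability = 36/52 × 1/2 = 0.3462.

0.3462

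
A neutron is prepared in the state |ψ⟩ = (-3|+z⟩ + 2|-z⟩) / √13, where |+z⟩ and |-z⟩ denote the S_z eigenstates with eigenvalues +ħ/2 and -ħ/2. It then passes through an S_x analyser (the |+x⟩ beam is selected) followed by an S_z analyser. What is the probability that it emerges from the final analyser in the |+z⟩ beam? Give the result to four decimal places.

0.0192

First analyser (S_x): P(|+x⟩) = |⟨+x|ψ⟩|² = 1/26.
After stage 1 the state is |+x⟩; P(|+z⟩) = |⟨+z|+x⟩|² = 1/2.
Joint probability = 1/26 × 1/2 = 0.0192.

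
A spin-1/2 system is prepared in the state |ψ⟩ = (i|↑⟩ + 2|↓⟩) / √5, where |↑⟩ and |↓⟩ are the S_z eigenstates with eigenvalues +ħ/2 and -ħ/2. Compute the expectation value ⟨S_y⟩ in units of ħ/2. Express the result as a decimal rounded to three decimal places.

-0.800

⟨σ_y⟩ = 2 Im(a* b)/(|a|²+|b|²) with a = i, b = 2.
a* b = -2i, so ⟨σ_y⟩ = -4/5.
⟨S_y⟩ = (ħ/2)·⟨σ_y⟩.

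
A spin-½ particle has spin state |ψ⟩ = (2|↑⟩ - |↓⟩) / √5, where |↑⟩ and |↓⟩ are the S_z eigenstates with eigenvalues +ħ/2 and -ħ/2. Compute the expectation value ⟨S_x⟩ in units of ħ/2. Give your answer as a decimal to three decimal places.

⟨σ_x⟩ = 2 Re(a* b)/(|a|²+|b|²) with a = 2, b = -1.
a* b = -2, so ⟨σ_x⟩ = -4/5.
⟨S_x⟩ = (ħ/2)·⟨σ_x⟩.

-0.800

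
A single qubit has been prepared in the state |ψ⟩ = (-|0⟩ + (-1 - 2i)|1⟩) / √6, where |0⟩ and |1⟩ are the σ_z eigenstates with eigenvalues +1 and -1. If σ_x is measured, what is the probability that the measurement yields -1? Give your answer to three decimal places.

0.333

|-x⟩ = (|0⟩ - |1⟩)/√2, so ⟨-x|ψ⟩ = (2i) / (√2·√6).
P = |2i|² / 12 = 4/12.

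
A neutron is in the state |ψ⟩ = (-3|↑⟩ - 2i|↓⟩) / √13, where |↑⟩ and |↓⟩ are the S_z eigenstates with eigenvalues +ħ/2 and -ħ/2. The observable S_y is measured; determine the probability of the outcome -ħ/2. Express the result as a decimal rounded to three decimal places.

|-y⟩ = (|↑⟩ - i|↓⟩)/√2, so ⟨-y|ψ⟩ = (-1) / (√2·√13).
P = |-1|² / 26 = 1/26.

0.038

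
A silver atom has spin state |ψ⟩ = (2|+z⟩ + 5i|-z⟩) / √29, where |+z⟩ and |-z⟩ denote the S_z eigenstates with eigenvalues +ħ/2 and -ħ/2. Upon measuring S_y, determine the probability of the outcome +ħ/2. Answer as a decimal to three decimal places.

|+y⟩ = (|+z⟩ + i|-z⟩)/√2, so ⟨+y|ψ⟩ = (7) / (√2·√29).
P = |7|² / 58 = 49/58.

0.845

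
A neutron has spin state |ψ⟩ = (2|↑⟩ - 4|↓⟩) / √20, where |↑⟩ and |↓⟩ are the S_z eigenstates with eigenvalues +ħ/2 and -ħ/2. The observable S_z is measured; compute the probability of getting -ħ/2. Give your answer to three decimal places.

0.800

The -ħ/2 outcome corresponds to |↓⟩. Its amplitude in |ψ⟩ is -4/√20.
P = |-4|² / 20 = 16/20.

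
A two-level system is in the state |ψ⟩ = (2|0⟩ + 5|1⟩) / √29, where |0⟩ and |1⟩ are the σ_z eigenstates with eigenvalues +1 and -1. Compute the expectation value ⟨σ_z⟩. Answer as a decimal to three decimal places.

-0.724

⟨σ_z⟩ = |a|² - |b|² divided by |a|²+|b|², with a, b the |0⟩, |1⟩ amplitudes.
= (4 - 25)/29 = -21/29.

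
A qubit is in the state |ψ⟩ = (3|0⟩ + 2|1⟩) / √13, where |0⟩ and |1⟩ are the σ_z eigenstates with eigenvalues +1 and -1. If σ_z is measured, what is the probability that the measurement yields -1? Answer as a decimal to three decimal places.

The -1 outcome corresponds to |1⟩. Its amplitude in |ψ⟩ is 2/√13.
P = |2|² / 13 = 4/13.

0.308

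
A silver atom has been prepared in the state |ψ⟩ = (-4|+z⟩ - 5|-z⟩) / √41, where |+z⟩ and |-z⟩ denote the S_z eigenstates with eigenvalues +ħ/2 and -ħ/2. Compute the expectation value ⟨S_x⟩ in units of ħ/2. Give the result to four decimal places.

0.9756

⟨σ_x⟩ = 2 Re(a* b)/(|a|²+|b|²) with a = -4, b = -5.
a* b = 20, so ⟨σ_x⟩ = 40/41.
⟨S_x⟩ = (ħ/2)·⟨σ_x⟩.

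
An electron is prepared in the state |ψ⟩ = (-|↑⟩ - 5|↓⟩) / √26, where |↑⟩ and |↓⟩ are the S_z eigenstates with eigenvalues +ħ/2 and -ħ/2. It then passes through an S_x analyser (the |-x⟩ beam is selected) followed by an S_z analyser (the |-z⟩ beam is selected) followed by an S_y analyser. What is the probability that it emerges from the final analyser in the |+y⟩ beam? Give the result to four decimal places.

0.0769

First analyser (S_x): P(|-x⟩) = |⟨-x|ψ⟩|² = 16/52.
After stage 1 the state is |-x⟩; P(|-z⟩) = |⟨-z|-x⟩|² = 1/2.
After stage 2 the state is |-z⟩; P(|+y⟩) = |⟨+y|-z⟩|² = 1/2.
Joint probability = 16/52 × 1/2 × 1/2 = 0.0769.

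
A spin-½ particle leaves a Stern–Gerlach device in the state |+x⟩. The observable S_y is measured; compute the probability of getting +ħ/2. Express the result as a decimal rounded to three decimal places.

In the S_z basis, |+x⟩ = (|↑⟩ + |↓⟩)/√2 and |+y⟩ = (|↑⟩ + i|↓⟩)/√2.
|⟨+y|+x⟩|² = 1/2.

0.500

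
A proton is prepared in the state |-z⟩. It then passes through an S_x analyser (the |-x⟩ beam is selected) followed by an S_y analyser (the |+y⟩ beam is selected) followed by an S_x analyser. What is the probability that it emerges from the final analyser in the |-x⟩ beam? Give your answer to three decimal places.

First analyser (S_x): from |-z⟩, P(|-x⟩) = 1/2.
After stage 1 the state is |-x⟩; P(|+y⟩) = |⟨+y|-x⟩|² = 1/2.
After stage 2 the state is |+y⟩; P(|-x⟩) = |⟨-x|+y⟩|² = 1/2.
Joint probability = 1/2 × 1/2 × 1/2 = 0.125.

0.125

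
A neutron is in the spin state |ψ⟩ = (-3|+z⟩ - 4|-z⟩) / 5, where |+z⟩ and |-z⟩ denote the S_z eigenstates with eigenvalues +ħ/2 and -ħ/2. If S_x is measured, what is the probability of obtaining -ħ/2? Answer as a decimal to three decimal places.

|-x⟩ = (|+z⟩ - |-z⟩)/√2, so ⟨-x|ψ⟩ = (1) / (√2·5).
P = |1|² / 50 = 1/50.

0.020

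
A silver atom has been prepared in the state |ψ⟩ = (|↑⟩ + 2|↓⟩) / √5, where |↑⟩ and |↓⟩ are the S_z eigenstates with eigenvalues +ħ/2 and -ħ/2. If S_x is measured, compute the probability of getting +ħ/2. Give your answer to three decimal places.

0.900

|+x⟩ = (|↑⟩ + |↓⟩)/√2, so ⟨+x|ψ⟩ = (3) / (√2·√5).
P = |3|² / 10 = 9/10.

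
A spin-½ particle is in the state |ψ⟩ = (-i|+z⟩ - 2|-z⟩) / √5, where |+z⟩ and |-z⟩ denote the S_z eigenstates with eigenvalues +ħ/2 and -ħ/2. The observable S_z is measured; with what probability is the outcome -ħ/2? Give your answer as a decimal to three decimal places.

The -ħ/2 outcome corresponds to |-z⟩. Its amplitude in |ψ⟩ is -2/√5.
P = |-2|² / 5 = 4/5.

0.800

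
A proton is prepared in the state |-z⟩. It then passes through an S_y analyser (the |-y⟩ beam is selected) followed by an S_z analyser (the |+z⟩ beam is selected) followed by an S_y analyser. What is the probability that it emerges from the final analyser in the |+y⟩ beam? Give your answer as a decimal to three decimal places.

0.125

First analyser (S_y): from |-z⟩, P(|-y⟩) = 1/2.
After stage 1 the state is |-y⟩; P(|+z⟩) = |⟨+z|-y⟩|² = 1/2.
After stage 2 the state is |+z⟩; P(|+y⟩) = |⟨+y|+z⟩|² = 1/2.
Joint probability = 1/2 × 1/2 × 1/2 = 0.125.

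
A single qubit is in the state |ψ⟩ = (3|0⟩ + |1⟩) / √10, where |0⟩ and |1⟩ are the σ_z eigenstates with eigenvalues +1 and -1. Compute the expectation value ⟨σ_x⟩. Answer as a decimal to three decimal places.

0.600

⟨σ_x⟩ = 2 Re(a* b)/(|a|²+|b|²) with a = 3, b = 1.
a* b = 3, so ⟨σ_x⟩ = 6/10.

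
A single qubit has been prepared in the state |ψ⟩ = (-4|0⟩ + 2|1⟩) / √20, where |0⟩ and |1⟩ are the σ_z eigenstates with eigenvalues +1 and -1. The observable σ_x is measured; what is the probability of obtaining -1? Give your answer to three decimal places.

0.900

|-x⟩ = (|0⟩ - |1⟩)/√2, so ⟨-x|ψ⟩ = (-6) / (√2·√20).
P = |-6|² / 40 = 36/40.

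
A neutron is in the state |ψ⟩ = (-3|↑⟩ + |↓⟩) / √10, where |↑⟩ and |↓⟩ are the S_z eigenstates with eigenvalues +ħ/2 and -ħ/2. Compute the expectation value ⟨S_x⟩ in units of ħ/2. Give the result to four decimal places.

⟨σ_x⟩ = 2 Re(a* b)/(|a|²+|b|²) with a = -3, b = 1.
a* b = -3, so ⟨σ_x⟩ = -6/10.
⟨S_x⟩ = (ħ/2)·⟨σ_x⟩.

-0.6000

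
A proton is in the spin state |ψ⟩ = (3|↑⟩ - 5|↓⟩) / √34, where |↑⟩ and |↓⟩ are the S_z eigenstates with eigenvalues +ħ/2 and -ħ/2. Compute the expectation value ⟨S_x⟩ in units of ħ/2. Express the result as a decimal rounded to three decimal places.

⟨σ_x⟩ = 2 Re(a* b)/(|a|²+|b|²) with a = 3, b = -5.
a* b = -15, so ⟨σ_x⟩ = -30/34.
⟨S_x⟩ = (ħ/2)·⟨σ_x⟩.

-0.882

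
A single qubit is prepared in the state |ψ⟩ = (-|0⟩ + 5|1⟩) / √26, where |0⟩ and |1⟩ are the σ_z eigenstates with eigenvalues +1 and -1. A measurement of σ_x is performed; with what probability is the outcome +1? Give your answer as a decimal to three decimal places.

0.308

|+x⟩ = (|0⟩ + |1⟩)/√2, so ⟨+x|ψ⟩ = (4) / (√2·√26).
P = |4|² / 52 = 16/52.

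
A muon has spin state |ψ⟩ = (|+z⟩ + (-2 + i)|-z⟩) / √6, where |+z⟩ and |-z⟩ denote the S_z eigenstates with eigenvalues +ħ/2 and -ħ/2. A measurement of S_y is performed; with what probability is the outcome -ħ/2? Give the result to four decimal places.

|-y⟩ = (|+z⟩ - i|-z⟩)/√2, so ⟨-y|ψ⟩ = (-2i) / (√2·√6).
P = |-2i|² / 12 = 4/12.

0.3333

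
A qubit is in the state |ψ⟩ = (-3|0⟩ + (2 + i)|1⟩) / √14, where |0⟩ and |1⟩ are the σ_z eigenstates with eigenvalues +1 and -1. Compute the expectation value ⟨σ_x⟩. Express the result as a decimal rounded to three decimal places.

⟨σ_x⟩ = 2 Re(a* b)/(|a|²+|b|²) with a = -3, b = (2 + i).
a* b = (-6 - 3i), so ⟨σ_x⟩ = -12/14.

-0.857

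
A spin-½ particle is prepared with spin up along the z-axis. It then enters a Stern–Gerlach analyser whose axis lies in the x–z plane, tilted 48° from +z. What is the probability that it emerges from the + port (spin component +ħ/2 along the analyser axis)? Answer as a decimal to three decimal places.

0.835

For spin-½, the probability of finding spin-up along an axis at angle θ to the initial spin direction is cos²(θ/2); spin-down is sin²(θ/2).
θ = 48°, so P = cos²(24°) ≈ 0.835.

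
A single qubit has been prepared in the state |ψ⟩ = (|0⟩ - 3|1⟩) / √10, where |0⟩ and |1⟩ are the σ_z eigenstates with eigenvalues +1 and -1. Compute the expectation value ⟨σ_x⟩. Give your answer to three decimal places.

⟨σ_x⟩ = 2 Re(a* b)/(|a|²+|b|²) with a = 1, b = -3.
a* b = -3, so ⟨σ_x⟩ = -6/10.

-0.600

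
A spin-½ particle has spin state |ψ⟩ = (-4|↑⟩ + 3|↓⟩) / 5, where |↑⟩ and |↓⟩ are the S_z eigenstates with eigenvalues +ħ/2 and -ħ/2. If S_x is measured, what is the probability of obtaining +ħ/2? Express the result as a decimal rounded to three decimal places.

0.020

|+x⟩ = (|↑⟩ + |↓⟩)/√2, so ⟨+x|ψ⟩ = (-1) / (√2·5).
P = |-1|² / 50 = 1/50.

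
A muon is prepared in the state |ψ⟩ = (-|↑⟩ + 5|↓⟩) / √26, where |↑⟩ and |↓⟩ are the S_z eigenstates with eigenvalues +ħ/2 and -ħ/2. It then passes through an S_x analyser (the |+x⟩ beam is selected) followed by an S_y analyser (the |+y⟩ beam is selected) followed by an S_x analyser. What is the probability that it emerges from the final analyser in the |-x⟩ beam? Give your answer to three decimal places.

First analyser (S_x): P(|+x⟩) = |⟨+x|ψ⟩|² = 16/52.
After stage 1 the state is |+x⟩; P(|+y⟩) = |⟨+y|+x⟩|² = 1/2.
After stage 2 the state is |+y⟩; P(|-x⟩) = |⟨-x|+y⟩|² = 1/2.
Joint probability = 16/52 × 1/2 × 1/2 = 0.077.

0.077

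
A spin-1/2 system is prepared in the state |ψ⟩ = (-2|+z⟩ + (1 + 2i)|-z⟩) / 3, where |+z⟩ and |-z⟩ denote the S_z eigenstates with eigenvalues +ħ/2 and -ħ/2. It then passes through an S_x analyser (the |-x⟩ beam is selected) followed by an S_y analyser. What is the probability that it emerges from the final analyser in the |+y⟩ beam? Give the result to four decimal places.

0.3611

First analyser (S_x): P(|-x⟩) = |⟨-x|ψ⟩|² = 13/18.
After stage 1 the state is |-x⟩; P(|+y⟩) = |⟨+y|-x⟩|² = 1/2.
Joint probability = 13/18 × 1/2 = 0.3611.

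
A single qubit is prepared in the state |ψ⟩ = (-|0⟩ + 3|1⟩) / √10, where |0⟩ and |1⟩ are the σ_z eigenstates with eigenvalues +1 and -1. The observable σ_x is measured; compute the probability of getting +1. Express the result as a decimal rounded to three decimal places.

0.200

|+x⟩ = (|0⟩ + |1⟩)/√2, so ⟨+x|ψ⟩ = (2) / (√2·√10).
P = |2|² / 20 = 4/20.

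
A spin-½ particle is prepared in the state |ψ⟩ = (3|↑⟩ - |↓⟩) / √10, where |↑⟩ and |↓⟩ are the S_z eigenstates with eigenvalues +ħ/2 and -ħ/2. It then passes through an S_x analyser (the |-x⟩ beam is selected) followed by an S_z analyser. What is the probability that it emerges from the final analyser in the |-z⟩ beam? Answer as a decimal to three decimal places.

0.400

First analyser (S_x): P(|-x⟩) = |⟨-x|ψ⟩|² = 16/20.
After stage 1 the state is |-x⟩; P(|-z⟩) = |⟨-z|-x⟩|² = 1/2.
Joint probability = 16/20 × 1/2 = 0.400.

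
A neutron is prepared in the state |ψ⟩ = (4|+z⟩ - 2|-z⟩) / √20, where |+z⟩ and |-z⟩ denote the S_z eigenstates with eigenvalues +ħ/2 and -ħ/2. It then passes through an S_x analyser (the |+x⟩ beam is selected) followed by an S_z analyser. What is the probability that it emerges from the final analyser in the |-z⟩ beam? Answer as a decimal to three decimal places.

0.050

First analyser (S_x): P(|+x⟩) = |⟨+x|ψ⟩|² = 4/40.
After stage 1 the state is |+x⟩; P(|-z⟩) = |⟨-z|+x⟩|² = 1/2.
Joint probability = 4/40 × 1/2 = 0.050.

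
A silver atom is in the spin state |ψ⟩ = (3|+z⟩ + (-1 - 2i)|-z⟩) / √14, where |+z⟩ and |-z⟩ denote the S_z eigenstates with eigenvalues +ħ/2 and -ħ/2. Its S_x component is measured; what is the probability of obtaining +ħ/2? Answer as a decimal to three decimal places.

|+x⟩ = (|+z⟩ + |-z⟩)/√2, so ⟨+x|ψ⟩ = (2 - 2i) / (√2·√14).
P = |2 - 2i|² / 28 = 8/28.

0.286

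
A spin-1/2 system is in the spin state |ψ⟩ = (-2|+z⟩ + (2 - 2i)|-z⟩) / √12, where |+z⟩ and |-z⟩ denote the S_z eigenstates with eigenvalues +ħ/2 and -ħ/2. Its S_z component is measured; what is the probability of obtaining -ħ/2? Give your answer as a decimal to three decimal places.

0.667

The -ħ/2 outcome corresponds to |-z⟩. Its amplitude in |ψ⟩ is (2 - 2i)/√12.
P = |2 - 2i|² / 12 = 8/12.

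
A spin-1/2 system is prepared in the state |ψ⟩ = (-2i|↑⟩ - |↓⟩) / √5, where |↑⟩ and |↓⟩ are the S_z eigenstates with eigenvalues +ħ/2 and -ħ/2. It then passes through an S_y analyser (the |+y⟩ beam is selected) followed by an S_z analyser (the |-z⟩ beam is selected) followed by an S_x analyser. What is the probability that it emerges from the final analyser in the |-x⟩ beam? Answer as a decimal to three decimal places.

First analyser (S_y): P(|+y⟩) = |⟨+y|ψ⟩|² = 1/10.
After stage 1 the state is |+y⟩; P(|-z⟩) = |⟨-z|+y⟩|² = 1/2.
After stage 2 the state is |-z⟩; P(|-x⟩) = |⟨-x|-z⟩|² = 1/2.
Joint probability = 1/10 × 1/2 × 1/2 = 0.025.

0.025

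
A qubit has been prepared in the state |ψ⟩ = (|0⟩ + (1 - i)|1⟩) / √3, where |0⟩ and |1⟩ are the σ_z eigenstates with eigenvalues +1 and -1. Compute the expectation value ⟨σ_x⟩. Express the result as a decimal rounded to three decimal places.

0.667

⟨σ_x⟩ = 2 Re(a* b)/(|a|²+|b|²) with a = 1, b = (1 - i).
a* b = (1 - i), so ⟨σ_x⟩ = 2/3.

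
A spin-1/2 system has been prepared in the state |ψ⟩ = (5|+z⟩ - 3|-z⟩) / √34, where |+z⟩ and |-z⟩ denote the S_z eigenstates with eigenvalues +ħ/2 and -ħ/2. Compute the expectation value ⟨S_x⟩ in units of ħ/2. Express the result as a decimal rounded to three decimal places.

⟨σ_x⟩ = 2 Re(a* b)/(|a|²+|b|²) with a = 5, b = -3.
a* b = -15, so ⟨σ_x⟩ = -30/34.
⟨S_x⟩ = (ħ/2)·⟨σ_x⟩.

-0.882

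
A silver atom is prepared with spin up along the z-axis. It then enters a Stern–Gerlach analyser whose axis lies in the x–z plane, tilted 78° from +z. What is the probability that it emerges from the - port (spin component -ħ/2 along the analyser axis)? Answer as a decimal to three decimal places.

0.396

For spin-½, the probability of finding spin-up along an axis at angle θ to the initial spin direction is cos²(θ/2); spin-down is sin²(θ/2).
θ = 78°, so P = sin²(39°) ≈ 0.396.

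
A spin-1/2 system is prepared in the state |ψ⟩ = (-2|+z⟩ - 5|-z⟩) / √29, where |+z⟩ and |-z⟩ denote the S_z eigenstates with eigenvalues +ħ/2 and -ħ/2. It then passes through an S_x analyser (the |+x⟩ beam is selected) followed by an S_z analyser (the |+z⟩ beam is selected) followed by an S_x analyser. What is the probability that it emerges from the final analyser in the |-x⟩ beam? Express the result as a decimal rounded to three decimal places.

0.211

First analyser (S_x): P(|+x⟩) = |⟨+x|ψ⟩|² = 49/58.
After stage 1 the state is |+x⟩; P(|+z⟩) = |⟨+z|+x⟩|² = 1/2.
After stage 2 the state is |+z⟩; P(|-x⟩) = |⟨-x|+z⟩|² = 1/2.
Joint probability = 49/58 × 1/2 × 1/2 = 0.211.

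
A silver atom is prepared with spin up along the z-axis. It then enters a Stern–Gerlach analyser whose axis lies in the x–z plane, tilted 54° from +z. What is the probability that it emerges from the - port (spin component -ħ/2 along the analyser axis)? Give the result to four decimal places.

For spin-½, the probability of finding spin-up along an axis at angle θ to the initial spin direction is cos²(θ/2); spin-down is sin²(θ/2).
θ = 54°, so P = sin²(27°) ≈ 0.2061.

0.2061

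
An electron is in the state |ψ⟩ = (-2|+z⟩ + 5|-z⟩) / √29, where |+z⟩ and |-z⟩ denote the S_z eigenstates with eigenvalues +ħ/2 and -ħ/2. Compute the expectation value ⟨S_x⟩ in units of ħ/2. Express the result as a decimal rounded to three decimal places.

⟨σ_x⟩ = 2 Re(a* b)/(|a|²+|b|²) with a = -2, b = 5.
a* b = -10, so ⟨σ_x⟩ = -20/29.
⟨S_x⟩ = (ħ/2)·⟨σ_x⟩.

-0.690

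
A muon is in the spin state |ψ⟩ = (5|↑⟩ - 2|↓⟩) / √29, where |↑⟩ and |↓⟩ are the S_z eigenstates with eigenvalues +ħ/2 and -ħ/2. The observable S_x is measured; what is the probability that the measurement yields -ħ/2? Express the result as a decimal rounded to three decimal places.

0.845

|-x⟩ = (|↑⟩ - |↓⟩)/√2, so ⟨-x|ψ⟩ = (7) / (√2·√29).
P = |7|² / 58 = 49/58.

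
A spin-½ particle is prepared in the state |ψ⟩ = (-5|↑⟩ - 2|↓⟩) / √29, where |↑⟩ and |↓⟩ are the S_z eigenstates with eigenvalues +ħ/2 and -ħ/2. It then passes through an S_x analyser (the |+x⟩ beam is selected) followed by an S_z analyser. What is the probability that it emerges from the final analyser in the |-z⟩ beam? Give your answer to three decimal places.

0.422

First analyser (S_x): P(|+x⟩) = |⟨+x|ψ⟩|² = 49/58.
After stage 1 the state is |+x⟩; P(|-z⟩) = |⟨-z|+x⟩|² = 1/2.
Joint probability = 49/58 × 1/2 = 0.422.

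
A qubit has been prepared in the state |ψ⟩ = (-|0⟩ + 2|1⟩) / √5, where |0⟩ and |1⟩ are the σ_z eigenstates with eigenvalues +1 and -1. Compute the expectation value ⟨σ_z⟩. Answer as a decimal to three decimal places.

-0.600

⟨σ_z⟩ = |a|² - |b|² divided by |a|²+|b|², with a, b the |0⟩, |1⟩ amplitudes.
= (1 - 4)/5 = -3/5.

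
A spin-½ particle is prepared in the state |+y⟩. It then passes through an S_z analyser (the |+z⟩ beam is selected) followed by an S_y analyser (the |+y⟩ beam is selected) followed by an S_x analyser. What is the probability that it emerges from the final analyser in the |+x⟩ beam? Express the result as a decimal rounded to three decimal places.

0.125

First analyser (S_z): from |+y⟩, P(|+z⟩) = 1/2.
After stage 1 the state is |+z⟩; P(|+y⟩) = |⟨+y|+z⟩|² = 1/2.
After stage 2 the state is |+y⟩; P(|+x⟩) = |⟨+x|+y⟩|² = 1/2.
Joint probability = 1/2 × 1/2 × 1/2 = 0.125.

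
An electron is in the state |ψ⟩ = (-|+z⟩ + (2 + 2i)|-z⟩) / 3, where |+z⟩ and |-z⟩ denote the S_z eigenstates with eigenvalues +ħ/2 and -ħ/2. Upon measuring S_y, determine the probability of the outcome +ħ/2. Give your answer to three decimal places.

|+y⟩ = (|+z⟩ + i|-z⟩)/√2, so ⟨+y|ψ⟩ = (1 - 2i) / (√2·3).
P = |1 - 2i|² / 18 = 5/18.

0.278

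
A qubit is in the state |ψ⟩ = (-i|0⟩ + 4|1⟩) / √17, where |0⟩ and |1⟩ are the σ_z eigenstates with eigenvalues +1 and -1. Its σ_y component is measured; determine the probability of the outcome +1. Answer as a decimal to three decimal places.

0.735

|+y⟩ = (|0⟩ + i|1⟩)/√2, so ⟨+y|ψ⟩ = (-5i) / (√2·√17).
P = |-5i|² / 34 = 25/34.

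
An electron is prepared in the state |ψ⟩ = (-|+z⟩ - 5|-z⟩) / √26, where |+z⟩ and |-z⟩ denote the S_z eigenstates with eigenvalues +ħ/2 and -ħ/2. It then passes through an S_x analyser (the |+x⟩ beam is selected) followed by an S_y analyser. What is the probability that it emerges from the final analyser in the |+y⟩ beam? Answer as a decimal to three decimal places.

0.346

First analyser (S_x): P(|+x⟩) = |⟨+x|ψ⟩|² = 36/52.
After stage 1 the state is |+x⟩; P(|+y⟩) = |⟨+y|+x⟩|² = 1/2.
Joint probability = 36/52 × 1/2 = 0.346.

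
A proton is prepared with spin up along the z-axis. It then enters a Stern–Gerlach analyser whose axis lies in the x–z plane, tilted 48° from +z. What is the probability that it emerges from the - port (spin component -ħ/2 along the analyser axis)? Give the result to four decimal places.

0.1654

For spin-½, the probability of finding spin-up along an axis at angle θ to the initial spin direction is cos²(θ/2); spin-down is sin²(θ/2).
θ = 48°, so P = sin²(24°) ≈ 0.1654.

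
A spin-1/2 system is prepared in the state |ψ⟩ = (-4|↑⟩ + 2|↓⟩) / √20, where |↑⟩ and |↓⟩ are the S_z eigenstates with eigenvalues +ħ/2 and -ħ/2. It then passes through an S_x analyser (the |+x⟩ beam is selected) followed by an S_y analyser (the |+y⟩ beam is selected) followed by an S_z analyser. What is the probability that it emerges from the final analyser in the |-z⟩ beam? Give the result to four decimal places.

First analyser (S_x): P(|+x⟩) = |⟨+x|ψ⟩|² = 4/40.
After stage 1 the state is |+x⟩; P(|+y⟩) = |⟨+y|+x⟩|² = 1/2.
After stage 2 the state is |+y⟩; P(|-z⟩) = |⟨-z|+y⟩|² = 1/2.
Joint probability = 4/40 × 1/2 × 1/2 = 0.0250.

0.0250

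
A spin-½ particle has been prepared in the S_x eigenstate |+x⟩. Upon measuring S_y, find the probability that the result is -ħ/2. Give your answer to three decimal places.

In the S_z basis, |+x⟩ = (|↑⟩ + |↓⟩)/√2 and |-y⟩ = (|↑⟩ - i|↓⟩)/√2.
|⟨-y|+x⟩|² = 1/2.

0.500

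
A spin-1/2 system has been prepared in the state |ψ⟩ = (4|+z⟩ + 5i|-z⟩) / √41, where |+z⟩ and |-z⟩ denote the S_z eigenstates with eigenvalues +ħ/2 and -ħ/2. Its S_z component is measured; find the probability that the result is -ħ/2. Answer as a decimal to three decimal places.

0.610

The -ħ/2 outcome corresponds to |-z⟩. Its amplitude in |ψ⟩ is 5i/√41.
P = |5i|² / 41 = 25/41.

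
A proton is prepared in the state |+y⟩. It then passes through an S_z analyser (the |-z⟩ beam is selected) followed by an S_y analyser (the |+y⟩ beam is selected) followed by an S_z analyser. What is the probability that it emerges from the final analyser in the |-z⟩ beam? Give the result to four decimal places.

0.1250

First analyser (S_z): from |+y⟩, P(|-z⟩) = 1/2.
After stage 1 the state is |-z⟩; P(|+y⟩) = |⟨+y|-z⟩|² = 1/2.
After stage 2 the state is |+y⟩; P(|-z⟩) = |⟨-z|+y⟩|² = 1/2.
Joint probability = 1/2 × 1/2 × 1/2 = 0.1250.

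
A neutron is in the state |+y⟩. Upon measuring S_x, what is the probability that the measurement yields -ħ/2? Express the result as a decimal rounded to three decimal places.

In the S_z basis, |+y⟩ = (|↑⟩ + i|↓⟩)/√2 and |-x⟩ = (|↑⟩ - |↓⟩)/√2.
|⟨-x|+y⟩|² = 1/2.

0.500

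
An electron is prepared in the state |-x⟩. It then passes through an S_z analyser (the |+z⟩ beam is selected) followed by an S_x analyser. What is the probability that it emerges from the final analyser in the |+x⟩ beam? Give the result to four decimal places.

0.2500

First analyser (S_z): from |-x⟩, P(|+z⟩) = 1/2.
After stage 1 the state is |+z⟩; P(|+x⟩) = |⟨+x|+z⟩|² = 1/2.
Joint probability = 1/2 × 1/2 = 0.2500.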